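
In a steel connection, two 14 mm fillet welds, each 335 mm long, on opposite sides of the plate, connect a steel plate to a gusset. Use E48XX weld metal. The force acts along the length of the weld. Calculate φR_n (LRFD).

φR_n ≈ 1430 kN

E48XX → F_EXX = 480 MPa.
Effective throat t_e = 0.707 × 14 = 9.898 mm.
Total length L = 670 mm; A_we = 9.898 × 670 = 6632 mm².
F_nw = 0.6 F_EXX = 0.6 × 480 = 288 MPa.
φR_n = 0.75 × 288 × 6632 × 10⁻³ = 1432 kN.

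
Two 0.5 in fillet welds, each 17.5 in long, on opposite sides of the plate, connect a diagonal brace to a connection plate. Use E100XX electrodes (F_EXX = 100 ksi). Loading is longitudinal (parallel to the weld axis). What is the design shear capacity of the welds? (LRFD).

Effective throat t_e = 0.707 × 0.5 = 0.3535 in.
Total length L = 35 in; A_we = 0.3535 × 35 = 12.37 in².
F_nw = 0.6 F_EXX = 0.6 × 100 = 60 ksi.
φR_n = 0.75 × 60 × 12.37 = 556.8 kip.

φR_n ≈ 557 kip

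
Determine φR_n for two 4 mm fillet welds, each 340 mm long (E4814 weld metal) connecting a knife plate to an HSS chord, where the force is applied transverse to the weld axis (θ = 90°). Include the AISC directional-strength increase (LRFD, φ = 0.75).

E48XX → F_EXX = 480 MPa.
t_e = 0.707 × 4 = 2.828 mm; A_we = 2.828 × 680 = 1923 mm².
Directional factor: 1.0 + 0.5 sin^1.5(90°) = 1.5.
F_nw = 0.6 × 480 × 1.5 = 432 MPa.
φR_n = 0.75 × 432 × 1923 × 10⁻³ = 623.1 kN.

φR_n ≈ 623 kN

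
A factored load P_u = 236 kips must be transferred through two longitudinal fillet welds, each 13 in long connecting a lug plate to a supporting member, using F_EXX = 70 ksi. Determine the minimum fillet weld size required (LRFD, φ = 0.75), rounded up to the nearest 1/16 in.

Total weld length L = 26 in.
Required throat t_e = P_u / (φ × 0.6 F_EXX × L) = 236 / (0.75 × 0.6 × 70 × 26) = 0.2882 in.
Required leg w = t_e / 0.707 = 0.4076 in → use 7/16 in.

w = 7/16 in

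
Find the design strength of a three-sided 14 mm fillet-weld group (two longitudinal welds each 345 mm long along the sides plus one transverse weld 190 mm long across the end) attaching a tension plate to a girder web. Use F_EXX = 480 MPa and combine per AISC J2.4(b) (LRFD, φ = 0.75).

t_e = 0.707 × 14 = 9.898 mm.
R_nwl = 0.6 × 480 × 9.898 × 690 × 10⁻³ = 1967 kN (longitudinal, 2 welds).
R_nwt = 0.6 × 480 × 9.898 × 190 × 10⁻³ = 541.6 kN (transverse, base value).
(i) R_nwl + R_nwt = 2509 kN; (ii) 0.85 R_nwl + 1.5 R_nwt = 2484 kN.
R_n = max = 2509 kN [governs: (i)]; φR_n = 1881 kN.

φR_n ≈ 1880 kN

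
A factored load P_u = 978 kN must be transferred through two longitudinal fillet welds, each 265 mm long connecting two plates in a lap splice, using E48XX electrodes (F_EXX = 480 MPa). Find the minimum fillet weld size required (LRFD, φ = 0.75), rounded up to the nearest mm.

w = 13 mm

Total weld length L = 530 mm.
Required throat t_e = P_u / (φ × 0.6 F_EXX × L) = 978 / (0.75 × 0.6 × 480 × 530 × 10⁻³) = 8.543 mm.
Required leg w = t_e / 0.707 = 12.08 mm → use 13 mm.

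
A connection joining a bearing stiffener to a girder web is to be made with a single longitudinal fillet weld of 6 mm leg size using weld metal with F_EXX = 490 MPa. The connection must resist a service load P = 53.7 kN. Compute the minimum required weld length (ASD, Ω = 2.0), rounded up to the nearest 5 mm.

Throat t_e = 0.707 × 6 = 4.242 mm.
r_n/Ω = (0.6 × 490 × 4.242) / 2.0 = 623.6 N/mm = 0.6236 kN/mm.
L_req = P / (r_n/Ω) = 53.7 / 0.6236 = 86.12 mm total.
Round up → use L = 90 mm.

L = 90 mm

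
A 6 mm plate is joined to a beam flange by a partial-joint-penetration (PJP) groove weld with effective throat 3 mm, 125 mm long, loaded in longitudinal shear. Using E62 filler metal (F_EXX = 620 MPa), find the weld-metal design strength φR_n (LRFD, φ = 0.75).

Effective throat (given) t_e = 3 mm.
A_we = 3 × 125 = 375 mm².
F_nw = 0.6 F_EXX = 372 MPa.
φR_n = 0.75 × 372 × 375 × 10⁻³ = 104.6 kN.

φR_n ≈ 105 kN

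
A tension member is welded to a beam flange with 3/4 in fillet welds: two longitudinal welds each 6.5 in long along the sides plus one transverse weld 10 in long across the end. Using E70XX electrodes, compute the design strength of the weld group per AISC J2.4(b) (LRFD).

E70XX → F_EXX = 70 ksi.
t_e = 0.707 × 0.75 = 0.5302 in.
R_nwl = 0.6 × 70 × 0.5302 × 13 = 289.5 kips (longitudinal, 2 welds).
R_nwt = 0.6 × 70 × 0.5302 × 10 = 222.7 kips (transverse, base value).
(i) R_nwl + R_nwt = 512.2 kips; (ii) 0.85 R_nwl + 1.5 R_nwt = 580.1 kips.
R_n = max = 580.1 kips [governs: (ii)]; φR_n = 435.1 kips.

φR_n ≈ 435 kips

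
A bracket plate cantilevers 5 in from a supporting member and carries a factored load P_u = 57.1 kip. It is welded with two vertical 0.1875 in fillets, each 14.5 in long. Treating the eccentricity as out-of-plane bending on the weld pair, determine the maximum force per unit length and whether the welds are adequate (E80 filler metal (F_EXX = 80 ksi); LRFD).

f_max ≈ 4.52 kip/in; adequate

L_w = 2 × 14.5 = 29 in; section modulus (unit throat) S = 2 × L²/6 = 70.08 in².
Direct shear f_v = P/L_w = 57.1/29 = 1.969 kip/in.
Moment M = P × e = 57.1 × 5 = 285.5 kip·in; bending f_b = M/S = 4.074 kip/in.
f_max = √(f_v² + f_b²) = √(1.969² + 4.074²) = 4.525 kip/in.
φr_n = 0.75 × 0.6 × 80 × (0.707 × 0.1875) = 4.772 kip/in → adequate.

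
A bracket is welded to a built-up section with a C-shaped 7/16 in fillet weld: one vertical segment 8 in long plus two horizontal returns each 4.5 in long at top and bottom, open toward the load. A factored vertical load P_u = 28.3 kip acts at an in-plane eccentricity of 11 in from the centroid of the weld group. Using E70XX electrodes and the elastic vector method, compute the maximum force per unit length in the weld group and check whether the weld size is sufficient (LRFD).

E70XX → F_EXX = 70 ksi.
Total weld length L_w = 17 in. Treat welds as unit-width lines.
Centroid: x̄ = 2×4.5×2.25 / 17 = 1.191 in from the vertical weld.
Polar moment about centroid: J = I_x + I_y = [8³/12 + 2×4.5×4²] + [8×1.191² + 2(4.5³/12 + 4.5×1.059²)] = 223.3 in³.
Direct shear f_v = P/L_w = 28.3 / 17 = 1.665 kip/in (vertical).
Torsion M = P·e = 28.3 × 11 = 311.3 kip·in.
Critical point at (x, y) = (3.309, 4) from centroid. f_tx = M·y/J = 5.576 kip/in; f_ty = M·x/J = 4.613 kip/in.
Resultant f_max = √[f_tx² + (f_v + f_ty)²] = √[5.576² + (1.665 + 4.613)²] = 8.397 kip/in.
Capacity per unit length: φr_n = 0.75 × 0.6 × 70 × (0.707 × 0.4375) = 9.743 kip/in.
8.397 ≤ 9.743 → adequate.

f_max ≈ 8.4 kip/in; adequate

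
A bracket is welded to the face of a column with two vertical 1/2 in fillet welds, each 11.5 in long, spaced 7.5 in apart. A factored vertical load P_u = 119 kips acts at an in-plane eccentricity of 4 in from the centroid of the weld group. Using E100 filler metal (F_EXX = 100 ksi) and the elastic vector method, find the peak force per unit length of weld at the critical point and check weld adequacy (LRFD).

Total weld length L_w = 23 in. Treat welds as unit-width lines.
Polar moment about centroid: J = 2[d³/12 + d(b/2)²] = 2[11.5³/12 + 11.5×3.75²] = 576.9 in³.
Direct shear f_v = P/L_w = 119 / 23 = 5.174 kip/in (vertical).
Torsion M = P·e = 119 × 4 = 476 kip·in.
Critical point at (x, y) = (3.75, 5.75) from centroid. f_tx = M·y/J = 4.744 kip/in; f_ty = M·x/J = 3.094 kip/in.
Resultant f_max = √[f_tx² + (f_v + f_ty)²] = √[4.744² + (5.174 + 3.094)²] = 9.532 kip/in.
Capacity per unit length: φr_n = 0.75 × 0.6 × 100 × (0.707 × 0.5) = 15.91 kip/in.
9.532 ≤ 15.91 → adequate.

f_max ≈ 9.53 kip/in; adequate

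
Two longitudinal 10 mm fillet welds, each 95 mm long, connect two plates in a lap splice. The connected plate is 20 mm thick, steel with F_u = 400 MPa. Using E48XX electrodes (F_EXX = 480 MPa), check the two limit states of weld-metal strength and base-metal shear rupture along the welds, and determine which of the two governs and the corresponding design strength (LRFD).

t_e = 0.707 × 10 = 7.07 mm; L = 190 mm.
Weld metal: φR_n = 0.75 × 0.6 × 480 × 7.07 × 190 × 10⁻³ = 290.2 kN.
Base metal (shear rupture): φR_n = 0.75 × 0.6 × 400 × 20 × 190 × 10⁻³ = 684 kN.
Governing: weld metal.

φR_n ≈ 290 kN (weld metal governs)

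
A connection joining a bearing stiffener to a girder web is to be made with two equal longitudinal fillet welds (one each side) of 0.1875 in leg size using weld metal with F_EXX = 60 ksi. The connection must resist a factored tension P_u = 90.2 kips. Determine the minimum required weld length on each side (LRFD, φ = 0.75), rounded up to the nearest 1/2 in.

L = 13 in on each side

Throat t_e = 0.707 × 0.1875 = 0.1326 in.
φr_n = 0.75 × 0.6 × 60 × 0.1326 = 3.579 kips/in.
L_req = P_u / φr_n = 90.2 / 3.579 = 25.2 in total.
Per side: 25.2 / 2 = 12.6 in.
Round up → use L = 13 in on each side.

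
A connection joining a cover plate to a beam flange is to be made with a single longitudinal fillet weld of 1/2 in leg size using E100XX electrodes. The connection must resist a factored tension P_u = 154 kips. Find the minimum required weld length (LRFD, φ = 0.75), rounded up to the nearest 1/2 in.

L = 10 in

E100XX → F_EXX = 100 ksi.
Throat t_e = 0.707 × 0.5 = 0.3535 in.
φr_n = 0.75 × 0.6 × 100 × 0.3535 = 15.91 kips/in.
L_req = P_u / φr_n = 154 / 15.91 = 9.681 in total.
Round up → use L = 10 in.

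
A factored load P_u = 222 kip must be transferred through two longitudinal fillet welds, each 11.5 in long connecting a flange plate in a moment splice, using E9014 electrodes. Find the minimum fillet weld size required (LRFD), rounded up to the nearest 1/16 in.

E90XX → F_EXX = 90 ksi.
Total weld length L = 23 in.
Required throat t_e = P_u / (φ × 0.6 F_EXX × L) = 222 / (0.75 × 0.6 × 90 × 23) = 0.2383 in.
Required leg w = t_e / 0.707 = 0.3371 in → use 3/8 in.

w = 3/8 in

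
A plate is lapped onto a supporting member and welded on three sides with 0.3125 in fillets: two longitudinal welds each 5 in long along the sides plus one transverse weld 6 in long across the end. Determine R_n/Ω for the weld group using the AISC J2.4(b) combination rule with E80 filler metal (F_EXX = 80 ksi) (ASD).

t_e = 0.707 × 0.3125 = 0.2209 in.
R_nwl = 0.6 × 80 × 0.2209 × 10 = 106 kip (longitudinal, 2 welds).
R_nwt = 0.6 × 80 × 0.2209 × 6 = 63.63 kip (transverse, base value).
(i) R_nwl + R_nwt = 169.7 kip; (ii) 0.85 R_nwl + 1.5 R_nwt = 185.6 kip.
R_n = max = 185.6 kip [governs: (ii)]; R_n/Ω = 92.79 kip.

R_n/Ω ≈ 92.8 kip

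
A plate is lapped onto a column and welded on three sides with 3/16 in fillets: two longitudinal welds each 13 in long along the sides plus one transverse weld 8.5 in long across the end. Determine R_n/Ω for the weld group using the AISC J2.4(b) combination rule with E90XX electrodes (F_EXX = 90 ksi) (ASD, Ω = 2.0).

t_e = 0.707 × 0.1875 = 0.1326 in.
R_nwl = 0.6 × 90 × 0.1326 × 26 = 186.1 kips (longitudinal, 2 welds).
R_nwt = 0.6 × 90 × 0.1326 × 8.5 = 60.85 kips (transverse, base value).
(i) R_nwl + R_nwt = 247 kips; (ii) 0.85 R_nwl + 1.5 R_nwt = 249.5 kips.
R_n = max = 249.5 kips [governs: (ii)]; R_n/Ω = 124.7 kips.

R_n/Ω ≈ 125 kips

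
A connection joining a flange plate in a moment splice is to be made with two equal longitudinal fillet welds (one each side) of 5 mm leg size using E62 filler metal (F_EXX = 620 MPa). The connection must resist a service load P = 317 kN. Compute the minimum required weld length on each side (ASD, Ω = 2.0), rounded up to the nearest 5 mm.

L = 245 mm on each side

Throat t_e = 0.707 × 5 = 3.535 mm.
r_n/Ω = (0.6 × 620 × 3.535) / 2.0 = 657.5 N/mm = 0.6575 kN/mm.
L_req = P / (r_n/Ω) = 317 / 0.6575 = 482.1 mm total.
Per side: 482.1 / 2 = 241.1 mm.
Round up → use L = 245 mm on each side.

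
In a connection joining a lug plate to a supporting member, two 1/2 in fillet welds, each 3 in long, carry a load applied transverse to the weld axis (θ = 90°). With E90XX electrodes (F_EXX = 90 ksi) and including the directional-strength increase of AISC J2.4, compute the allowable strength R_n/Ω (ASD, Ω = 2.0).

t_e = 0.707 × 0.5 = 0.3535 in; A_we = 0.3535 × 6 = 2.121 in².
Directional factor: 1.0 + 0.5 sin^1.5(90°) = 1.5.
F_nw = 0.6 × 90 × 1.5 = 81 ksi.
R_n/Ω = (81 × 2.121) / 2.0 = 85.9 kips.

R_n/Ω ≈ 85.9 kips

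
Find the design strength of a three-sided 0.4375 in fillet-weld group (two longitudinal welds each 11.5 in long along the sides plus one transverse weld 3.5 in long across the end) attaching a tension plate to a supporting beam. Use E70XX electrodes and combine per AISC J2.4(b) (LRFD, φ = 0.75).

E70XX → F_EXX = 70 ksi.
t_e = 0.707 × 0.4375 = 0.3093 in.
R_nwl = 0.6 × 70 × 0.3093 × 23 = 298.8 kips (longitudinal, 2 welds).
R_nwt = 0.6 × 70 × 0.3093 × 3.5 = 45.47 kips (transverse, base value).
(i) R_nwl + R_nwt = 344.3 kips; (ii) 0.85 R_nwl + 1.5 R_nwt = 322.2 kips.
R_n = max = 344.3 kips [governs: (i)]; φR_n = 258.2 kips.

φR_n ≈ 258 kips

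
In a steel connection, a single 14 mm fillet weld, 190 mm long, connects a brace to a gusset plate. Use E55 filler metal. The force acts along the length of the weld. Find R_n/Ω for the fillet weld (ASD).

E55XX → F_EXX = 550 MPa.
Effective throat t_e = 0.707 × 14 = 9.898 mm.
Total length L = 190 mm; A_we = 9.898 × 190 = 1881 mm².
F_nw = 0.6 F_EXX = 0.6 × 550 = 330 MPa.
R_n = 330 × 1881 × 10⁻³ = 620.6 kN; R_n/Ω = 620.6/2.0 = 310.3 kN.

R_n/Ω ≈ 310 kN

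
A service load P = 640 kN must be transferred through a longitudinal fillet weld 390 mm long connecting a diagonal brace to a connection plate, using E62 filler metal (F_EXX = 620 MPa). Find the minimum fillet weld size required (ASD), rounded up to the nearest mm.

w = 13 mm

Total weld length L = 390 mm.
Required throat t_e = P × Ω / (0.6 F_EXX × L) = 640 × 2.0 / (0.6 × 620 × 390 × 10⁻³) = 8.823 mm.
Required leg w = t_e / 0.707 = 12.48 mm → use 13 mm.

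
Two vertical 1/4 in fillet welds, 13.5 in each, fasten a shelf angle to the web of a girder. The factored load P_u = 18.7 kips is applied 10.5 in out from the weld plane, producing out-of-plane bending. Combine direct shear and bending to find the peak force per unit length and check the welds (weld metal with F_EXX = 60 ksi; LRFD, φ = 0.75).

f_max ≈ 3.31 kip/in; adequate

L_w = 2 × 13.5 = 27 in; section modulus (unit throat) S = 2 × L²/6 = 60.75 in².
Direct shear f_v = P/L_w = 18.7/27 = 0.6926 kip/in.
Moment M = P × e = 18.7 × 10.5 = 196.35 kip·in; bending f_b = M/S = 3.232 kip/in.
f_max = √(f_v² + f_b²) = √(0.6926² + 3.232²) = 3.305 kip/in.
φr_n = 0.75 × 0.6 × 60 × (0.707 × 0.25) = 4.772 kip/in → adequate.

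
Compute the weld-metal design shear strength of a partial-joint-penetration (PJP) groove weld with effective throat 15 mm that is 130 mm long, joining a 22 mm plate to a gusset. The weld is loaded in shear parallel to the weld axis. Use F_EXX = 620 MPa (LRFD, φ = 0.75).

Effective throat (given) t_e = 15 mm.
A_we = 15 × 130 = 1950 mm².
F_nw = 0.6 F_EXX = 372 MPa.
φR_n = 0.75 × 372 × 1950 × 10⁻³ = 544 kN.

φR_n ≈ 544 kN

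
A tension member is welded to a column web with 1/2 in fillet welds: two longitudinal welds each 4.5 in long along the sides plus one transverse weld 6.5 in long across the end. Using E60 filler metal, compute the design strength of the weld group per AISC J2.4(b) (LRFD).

E60XX → F_EXX = 60 ksi.
t_e = 0.707 × 0.5 = 0.3535 in.
R_nwl = 0.6 × 60 × 0.3535 × 9 = 114.5 kip (longitudinal, 2 welds).
R_nwt = 0.6 × 60 × 0.3535 × 6.5 = 82.72 kip (transverse, base value).
(i) R_nwl + R_nwt = 197.3 kip; (ii) 0.85 R_nwl + 1.5 R_nwt = 221.4 kip.
R_n = max = 221.4 kip [governs: (ii)]; φR_n = 166.1 kip.

φR_n ≈ 166 kip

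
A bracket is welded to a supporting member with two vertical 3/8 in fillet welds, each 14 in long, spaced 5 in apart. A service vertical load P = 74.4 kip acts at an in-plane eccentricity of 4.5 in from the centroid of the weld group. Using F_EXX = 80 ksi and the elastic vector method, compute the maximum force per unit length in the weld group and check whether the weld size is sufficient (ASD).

Total weld length L_w = 28 in. Treat welds as unit-width lines.
Polar moment about centroid: J = 2[d³/12 + d(b/2)²] = 2[14³/12 + 14×2.5²] = 632.3 in³.
Direct shear f_v = P/L_w = 74.4 / 28 = 2.657 kip/in (vertical).
Torsion M = P·e = 74.4 × 4.5 = 334.8 kip·in.
Critical point at (x, y) = (2.5, 7) from centroid. f_tx = M·y/J = 3.706 kip/in; f_ty = M·x/J = 1.324 kip/in.
Resultant f_max = √[f_tx² + (f_v + f_ty)²] = √[3.706² + (2.657 + 1.324)²] = 5.439 kip/in.
Capacity per unit length: r_n/Ω = (1/2.0) × 0.6 × 80 × (0.707 × 0.375) = 6.363 kip/in.
5.439 ≤ 6.363 → adequate.

f_max ≈ 5.44 kip/in; adequate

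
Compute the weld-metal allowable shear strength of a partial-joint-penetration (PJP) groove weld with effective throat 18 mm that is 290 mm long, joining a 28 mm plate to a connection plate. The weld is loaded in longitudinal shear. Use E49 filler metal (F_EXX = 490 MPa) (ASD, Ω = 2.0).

Effective throat (given) t_e = 18 mm.
A_we = 18 × 290 = 5220 mm².
F_nw = 0.6 F_EXX = 294 MPa.
R_n/Ω = (294 × 5220) / 2.0 × 10⁻³ = 767.3 kN.

R_n/Ω ≈ 767 kN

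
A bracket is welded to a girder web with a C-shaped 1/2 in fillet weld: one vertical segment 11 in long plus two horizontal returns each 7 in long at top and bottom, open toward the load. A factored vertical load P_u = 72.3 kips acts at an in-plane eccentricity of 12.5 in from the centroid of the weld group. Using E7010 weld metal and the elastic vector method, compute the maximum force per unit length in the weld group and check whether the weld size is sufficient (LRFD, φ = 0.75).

f_max ≈ 12.2 kip/in; NOT adequate

E70XX → F_EXX = 70 ksi.
Total weld length L_w = 25 in. Treat welds as unit-width lines.
Centroid: x̄ = 2×7×3.5 / 25 = 1.96 in from the vertical weld.
Polar moment about centroid: J = I_x + I_y = [11³/12 + 2×7×5.5²] + [11×1.96² + 2(7³/12 + 7×1.54²)] = 667 in³.
Direct shear f_v = P/L_w = 72.3 / 25 = 2.892 kip/in (vertical).
Torsion M = P·e = 72.3 × 12.5 = 903.75 kip·in.
Critical point at (x, y) = (5.04, 5.5) from centroid. f_tx = M·y/J = 7.452 kip/in; f_ty = M·x/J = 6.828 kip/in.
Resultant f_max = √[f_tx² + (f_v + f_ty)²] = √[7.452² + (2.892 + 6.828)²] = 12.25 kip/in.
Capacity per unit length: φr_n = 0.75 × 0.6 × 70 × (0.707 × 0.5) = 11.14 kip/in.
12.25 > 11.14 → NOT adequate.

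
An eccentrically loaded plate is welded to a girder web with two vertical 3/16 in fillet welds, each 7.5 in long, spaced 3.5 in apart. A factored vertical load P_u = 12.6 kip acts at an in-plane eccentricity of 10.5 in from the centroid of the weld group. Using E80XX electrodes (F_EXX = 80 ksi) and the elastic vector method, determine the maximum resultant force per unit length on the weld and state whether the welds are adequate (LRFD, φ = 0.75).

f_max ≈ 5.12 kip/in; NOT adequate

Total weld length L_w = 15 in. Treat welds as unit-width lines.
Polar moment about centroid: J = 2[d³/12 + d(b/2)²] = 2[7.5³/12 + 7.5×1.75²] = 116.2 in³.
Direct shear f_v = P/L_w = 12.6 / 15 = 0.84 kip/in (vertical).
Torsion M = P·e = 12.6 × 10.5 = 132.3 kip·in.
Critical point at (x, y) = (1.75, 3.75) from centroid. f_tx = M·y/J = 4.268 kip/in; f_ty = M·x/J = 1.992 kip/in.
Resultant f_max = √[f_tx² + (f_v + f_ty)²] = √[4.268² + (0.84 + 1.992)²] = 5.122 kip/in.
Capacity per unit length: φr_n = 0.75 × 0.6 × 80 × (0.707 × 0.1875) = 4.772 kip/in.
5.122 > 4.772 → NOT adequate.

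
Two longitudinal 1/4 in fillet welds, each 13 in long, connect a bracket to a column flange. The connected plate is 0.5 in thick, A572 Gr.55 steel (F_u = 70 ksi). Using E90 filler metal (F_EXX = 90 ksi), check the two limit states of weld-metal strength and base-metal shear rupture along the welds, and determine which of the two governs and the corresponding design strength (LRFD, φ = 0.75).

φR_n ≈ 186 kips (weld metal governs)

t_e = 0.707 × 0.25 = 0.1767 in; L = 26 in.
Weld metal: φR_n = 0.75 × 0.6 × 90 × 0.1767 × 26 = 186.1 kips.
Base metal (shear rupture): φR_n = 0.75 × 0.6 × 70 × 0.5 × 26 = 409.5 kips.
Governing: weld metal.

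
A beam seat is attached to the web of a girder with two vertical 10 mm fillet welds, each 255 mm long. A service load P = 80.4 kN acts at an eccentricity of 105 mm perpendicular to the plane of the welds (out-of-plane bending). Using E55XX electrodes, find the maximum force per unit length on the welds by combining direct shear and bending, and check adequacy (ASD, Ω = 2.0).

f_max ≈ 420 N/mm; adequate

E55XX → F_EXX = 550 MPa.
L_w = 2 × 255 = 510 mm; section modulus (unit throat) S = 2 × L²/6 = 21680 mm².
Direct shear f_v = P/L_w = 80.4×10³/510 = 157.6 N/mm.
Moment M = P × e = 80.4×10³ × 105 = 8442000 N·mm; bending f_b = M/S = 389.5 N/mm.
f_max = √(f_v² + f_b²) = √(157.6² + 389.5²) = 420.2 N/mm.
r_n/Ω = (1/2.0) × 0.6 × 550 × (0.707 × 10) = 1167 N/mm → adequate.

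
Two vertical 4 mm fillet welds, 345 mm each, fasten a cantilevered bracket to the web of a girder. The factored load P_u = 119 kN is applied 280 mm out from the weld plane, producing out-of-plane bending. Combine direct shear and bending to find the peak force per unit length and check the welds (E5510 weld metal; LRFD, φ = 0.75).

f_max ≈ 857 N/mm; NOT adequate

E55XX → F_EXX = 550 MPa.
L_w = 2 × 345 = 690 mm; section modulus (unit throat) S = 2 × L²/6 = 39680 mm².
Direct shear f_v = P/L_w = 119×10³/690 = 172.5 N/mm.
Moment M = P × e = 119×10³ × 280 = 33320000 N·mm; bending f_b = M/S = 839.8 N/mm.
f_max = √(f_v² + f_b²) = √(172.5² + 839.8²) = 857.3 N/mm.
φr_n = 0.75 × 0.6 × 550 × (0.707 × 4) = 699.9 N/mm → NOT adequate.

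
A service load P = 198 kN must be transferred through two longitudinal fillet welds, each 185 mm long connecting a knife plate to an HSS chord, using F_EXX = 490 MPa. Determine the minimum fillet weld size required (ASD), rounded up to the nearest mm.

Total weld length L = 370 mm.
Required throat t_e = P × Ω / (0.6 F_EXX × L) = 198 × 2.0 / (0.6 × 490 × 370 × 10⁻³) = 3.64 mm.
Required leg w = t_e / 0.707 = 5.149 mm → use 6 mm.

w = 6 mm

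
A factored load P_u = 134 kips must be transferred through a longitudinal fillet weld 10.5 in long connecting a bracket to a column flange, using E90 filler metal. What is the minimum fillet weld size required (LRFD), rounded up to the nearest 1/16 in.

E90XX → F_EXX = 90 ksi.
Total weld length L = 10.5 in.
Required throat t_e = P_u / (φ × 0.6 F_EXX × L) = 134 / (0.75 × 0.6 × 90 × 10.5) = 0.3151 in.
Required leg w = t_e / 0.707 = 0.4457 in → use 1/2 in.

w = 1/2 in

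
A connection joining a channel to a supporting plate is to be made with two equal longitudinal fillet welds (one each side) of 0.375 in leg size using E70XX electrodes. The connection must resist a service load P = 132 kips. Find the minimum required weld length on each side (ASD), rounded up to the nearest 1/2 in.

E70XX → F_EXX = 70 ksi.
Throat t_e = 0.707 × 0.375 = 0.2651 in.
r_n/Ω = (0.6 × 70 × 0.2651) / 2.0 = 5.568 kip/in.
L_req = P / (r_n/Ω) = 132 / 5.568 = 23.71 in total.
Per side: 23.71 / 2 = 11.85 in.
Round up → use L = 12 in on each side.

L = 12 in on each side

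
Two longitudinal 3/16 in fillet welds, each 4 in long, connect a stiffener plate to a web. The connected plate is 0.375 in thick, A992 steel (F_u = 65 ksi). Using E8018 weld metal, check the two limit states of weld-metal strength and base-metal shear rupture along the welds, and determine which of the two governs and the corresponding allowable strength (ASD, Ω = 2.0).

R_n/Ω ≈ 25.5 kips (weld metal governs)

E80XX → F_EXX = 80 ksi.
t_e = 0.707 × 0.1875 = 0.1326 in; L = 8 in.
Weld metal: R_n/Ω = (1/2.0) × 0.6 × 80 × 0.1326 × 8 = 25.45 kips.
Base metal (shear rupture): R_n/Ω = (1/2.0) × 0.6 × 65 × 0.375 × 8 = 58.5 kips.
Governing: weld metal.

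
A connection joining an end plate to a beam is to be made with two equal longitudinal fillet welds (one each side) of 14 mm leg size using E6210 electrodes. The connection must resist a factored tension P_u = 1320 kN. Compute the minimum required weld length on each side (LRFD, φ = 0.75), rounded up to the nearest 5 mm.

E62XX → F_EXX = 620 MPa.
Throat t_e = 0.707 × 14 = 9.898 mm.
φr_n = 0.75 × 0.6 × 620 × 9.898 × 10⁻³ = 2.762 kN/mm.
L_req = P_u / φr_n = 1320 / 2.762 = 478 mm total.
Per side: 478 / 2 = 239 mm.
Round up → use L = 240 mm on each side.

L = 240 mm on each side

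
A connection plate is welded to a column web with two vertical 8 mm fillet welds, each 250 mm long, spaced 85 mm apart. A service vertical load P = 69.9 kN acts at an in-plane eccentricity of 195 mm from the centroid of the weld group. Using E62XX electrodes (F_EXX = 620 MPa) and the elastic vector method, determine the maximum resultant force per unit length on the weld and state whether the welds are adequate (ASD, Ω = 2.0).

f_max ≈ 574 N/mm; adequate

Total weld length L_w = 500 mm. Treat welds as unit-width lines.
Polar moment about centroid: J = 2[d³/12 + d(b/2)²] = 2[250³/12 + 250×42.5²] = 3507000 mm³.
Direct shear f_v = P/L_w = 69.9×10³ / 500 = 139.8 N/mm (vertical).
Torsion M = P·e = 69.9×10³ × 195 = 13630000 N·mm.
Critical point at (x, y) = (42.5, 125) from centroid. f_tx = M·y/J = 485.8 N/mm; f_ty = M·x/J = 165.2 N/mm.
Resultant f_max = √[f_tx² + (f_v + f_ty)²] = √[485.8² + (139.8 + 165.2)²] = 573.6 N/mm.
Capacity per unit length: r_n/Ω = (1/2.0) × 0.6 × 620 × (0.707 × 8) = 1052 N/mm.
573.6 ≤ 1052 → adequate.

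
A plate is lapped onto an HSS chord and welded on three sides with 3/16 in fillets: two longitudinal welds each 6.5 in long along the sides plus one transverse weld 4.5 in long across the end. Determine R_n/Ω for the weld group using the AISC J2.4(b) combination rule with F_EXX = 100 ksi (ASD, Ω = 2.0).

t_e = 0.707 × 0.1875 = 0.1326 in.
R_nwl = 0.6 × 100 × 0.1326 × 13 = 103.4 kip (longitudinal, 2 welds).
R_nwt = 0.6 × 100 × 0.1326 × 4.5 = 35.79 kip (transverse, base value).
(i) R_nwl + R_nwt = 139.2 kip; (ii) 0.85 R_nwl + 1.5 R_nwt = 141.6 kip.
R_n = max = 141.6 kip [governs: (ii)]; R_n/Ω = 70.79 kip.

R_n/Ω ≈ 70.8 kip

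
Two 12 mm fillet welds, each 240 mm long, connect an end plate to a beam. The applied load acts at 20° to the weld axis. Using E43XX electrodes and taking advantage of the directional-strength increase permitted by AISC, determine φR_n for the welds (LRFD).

φR_n ≈ 867 kN

E43XX → F_EXX = 430 MPa.
t_e = 0.707 × 12 = 8.484 mm; A_we = 8.484 × 480 = 4072 mm².
Directional factor: 1.0 + 0.5 sin^1.5(20°) = 1.1.
F_nw = 0.6 × 430 × 1.1 = 283.8 MPa.
φR_n = 0.75 × 283.8 × 4072 × 10⁻³ = 866.8 kN.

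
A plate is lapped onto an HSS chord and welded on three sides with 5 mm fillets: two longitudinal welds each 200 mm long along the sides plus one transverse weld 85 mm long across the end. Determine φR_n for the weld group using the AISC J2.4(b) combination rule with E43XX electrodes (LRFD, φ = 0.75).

E43XX → F_EXX = 430 MPa.
t_e = 0.707 × 5 = 3.535 mm.
R_nwl = 0.6 × 430 × 3.535 × 400 × 10⁻³ = 364.8 kN (longitudinal, 2 welds).
R_nwt = 0.6 × 430 × 3.535 × 85 × 10⁻³ = 77.52 kN (transverse, base value).
(i) R_nwl + R_nwt = 442.3 kN; (ii) 0.85 R_nwl + 1.5 R_nwt = 426.4 kN.
R_n = max = 442.3 kN [governs: (i)]; φR_n = 331.8 kN.

φR_n ≈ 332 kN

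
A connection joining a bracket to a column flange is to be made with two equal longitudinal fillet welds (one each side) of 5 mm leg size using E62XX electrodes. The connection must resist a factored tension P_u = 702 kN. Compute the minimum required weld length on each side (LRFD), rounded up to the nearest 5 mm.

L = 360 mm on each side

E62XX → F_EXX = 620 MPa.
Throat t_e = 0.707 × 5 = 3.535 mm.
φr_n = 0.75 × 0.6 × 620 × 3.535 × 10⁻³ = 0.9863 kN/mm.
L_req = P_u / φr_n = 702 / 0.9863 = 711.8 mm total.
Per side: 711.8 / 2 = 355.9 mm.
Round up → use L = 360 mm on each side.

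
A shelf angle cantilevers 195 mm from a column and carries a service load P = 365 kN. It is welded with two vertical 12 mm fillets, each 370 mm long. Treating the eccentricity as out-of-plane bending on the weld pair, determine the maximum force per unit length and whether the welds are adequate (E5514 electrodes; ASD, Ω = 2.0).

E55XX → F_EXX = 550 MPa.
L_w = 2 × 370 = 740 mm; section modulus (unit throat) S = 2 × L²/6 = 45630 mm².
Direct shear f_v = P/L_w = 365×10³/740 = 493.2 N/mm.
Moment M = P × e = 365×10³ × 195 = 71175000 N·mm; bending f_b = M/S = 1560 N/mm.
f_max = √(f_v² + f_b²) = √(493.2² + 1560²) = 1636 N/mm.
r_n/Ω = (1/2.0) × 0.6 × 550 × (0.707 × 12) = 1400 N/mm → NOT adequate.

f_max ≈ 1640 N/mm; NOT adequate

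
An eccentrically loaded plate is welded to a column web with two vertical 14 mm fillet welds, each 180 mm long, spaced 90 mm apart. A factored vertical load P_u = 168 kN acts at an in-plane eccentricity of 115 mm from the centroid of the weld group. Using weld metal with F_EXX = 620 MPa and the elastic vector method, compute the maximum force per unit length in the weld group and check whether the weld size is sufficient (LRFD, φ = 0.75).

f_max ≈ 1410 N/mm; adequate

Total weld length L_w = 360 mm. Treat welds as unit-width lines.
Polar moment about centroid: J = 2[d³/12 + d(b/2)²] = 2[180³/12 + 180×45²] = 1701000 mm³.
Direct shear f_v = P/L_w = 168×10³ / 360 = 466.7 N/mm (vertical).
Torsion M = P·e = 168×10³ × 115 = 19320000 N·mm.
Critical point at (x, y) = (45, 90) from centroid. f_tx = M·y/J = 1022 N/mm; f_ty = M·x/J = 511.1 N/mm.
Resultant f_max = √[f_tx² + (f_v + f_ty)²] = √[1022² + (466.7 + 511.1)²] = 1415 N/mm.
Capacity per unit length: φr_n = 0.75 × 0.6 × 620 × (0.707 × 14) = 2762 N/mm.
1415 ≤ 2762 → adequate.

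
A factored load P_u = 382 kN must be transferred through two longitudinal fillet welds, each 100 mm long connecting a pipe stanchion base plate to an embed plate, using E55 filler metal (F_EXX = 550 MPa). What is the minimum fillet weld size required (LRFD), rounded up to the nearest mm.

Total weld length L = 200 mm.
Required throat t_e = P_u / (φ × 0.6 F_EXX × L) = 382 / (0.75 × 0.6 × 550 × 200 × 10⁻³) = 7.717 mm.
Required leg w = t_e / 0.707 = 10.92 mm → use 11 mm.

w = 11 mm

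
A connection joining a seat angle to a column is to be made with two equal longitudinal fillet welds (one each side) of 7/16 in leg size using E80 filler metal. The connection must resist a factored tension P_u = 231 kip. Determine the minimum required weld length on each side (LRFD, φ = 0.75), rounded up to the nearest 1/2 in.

E80XX → F_EXX = 80 ksi.
Throat t_e = 0.707 × 0.4375 = 0.3093 in.
φr_n = 0.75 × 0.6 × 80 × 0.3093 = 11.14 kip/in.
L_req = P_u / φr_n = 231 / 11.14 = 20.74 in total.
Per side: 20.74 / 2 = 10.37 in.
Round up → use L = 10.5 in on each side.

L = 10.5 in on each side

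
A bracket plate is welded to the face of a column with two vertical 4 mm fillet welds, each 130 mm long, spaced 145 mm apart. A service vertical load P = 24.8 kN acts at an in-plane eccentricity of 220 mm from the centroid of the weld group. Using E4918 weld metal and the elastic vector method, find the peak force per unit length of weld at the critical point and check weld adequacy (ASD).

f_max ≈ 383 N/mm; adequate

E49XX → F_EXX = 490 MPa.
Total weld length L_w = 260 mm. Treat welds as unit-width lines.
Polar moment about centroid: J = 2[d³/12 + d(b/2)²] = 2[130³/12 + 130×72.5²] = 1733000 mm³.
Direct shear f_v = P/L_w = 24.8×10³ / 260 = 95.38 N/mm (vertical).
Torsion M = P·e = 24.8×10³ × 220 = 5456000 N·mm.
Critical point at (x, y) = (72.5, 65) from centroid. f_tx = M·y/J = 204.7 N/mm; f_ty = M·x/J = 228.3 N/mm.
Resultant f_max = √[f_tx² + (f_v + f_ty)²] = √[204.7² + (95.38 + 228.3)²] = 382.9 N/mm.
Capacity per unit length: r_n/Ω = (1/2.0) × 0.6 × 490 × (0.707 × 4) = 415.7 N/mm.
382.9 ≤ 415.7 → adequate.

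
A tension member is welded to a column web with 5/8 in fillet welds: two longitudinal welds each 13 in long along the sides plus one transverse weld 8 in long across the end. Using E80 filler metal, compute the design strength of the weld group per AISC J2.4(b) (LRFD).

φR_n ≈ 542 kip

E80XX → F_EXX = 80 ksi.
t_e = 0.707 × 0.625 = 0.4419 in.
R_nwl = 0.6 × 80 × 0.4419 × 26 = 551.5 kip (longitudinal, 2 welds).
R_nwt = 0.6 × 80 × 0.4419 × 8 = 169.7 kip (transverse, base value).
(i) R_nwl + R_nwt = 721.1 kip; (ii) 0.85 R_nwl + 1.5 R_nwt = 723.3 kip.
R_n = max = 723.3 kip [governs: (ii)]; φR_n = 542.4 kip.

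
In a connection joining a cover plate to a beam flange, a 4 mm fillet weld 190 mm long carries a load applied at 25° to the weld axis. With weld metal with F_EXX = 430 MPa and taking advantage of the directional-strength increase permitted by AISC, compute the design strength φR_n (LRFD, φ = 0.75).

t_e = 0.707 × 4 = 2.828 mm; A_we = 2.828 × 190 = 537.3 mm².
Directional factor: 1.0 + 0.5 sin^1.5(25°) = 1.137.
F_nw = 0.6 × 430 × 1.137 = 293.4 MPa.
φR_n = 0.75 × 293.4 × 537.3 × 10⁻³ = 118.3 kN.

φR_n ≈ 118 kN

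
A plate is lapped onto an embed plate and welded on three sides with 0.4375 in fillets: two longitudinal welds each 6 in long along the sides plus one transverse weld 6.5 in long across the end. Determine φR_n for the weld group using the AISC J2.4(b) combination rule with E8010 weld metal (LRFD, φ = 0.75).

φR_n ≈ 222 kips

E80XX → F_EXX = 80 ksi.
t_e = 0.707 × 0.4375 = 0.3093 in.
R_nwl = 0.6 × 80 × 0.3093 × 12 = 178.2 kips (longitudinal, 2 welds).
R_nwt = 0.6 × 80 × 0.3093 × 6.5 = 96.51 kips (transverse, base value).
(i) R_nwl + R_nwt = 274.7 kips; (ii) 0.85 R_nwl + 1.5 R_nwt = 296.2 kips.
R_n = max = 296.2 kips [governs: (ii)]; φR_n = 222.1 kips.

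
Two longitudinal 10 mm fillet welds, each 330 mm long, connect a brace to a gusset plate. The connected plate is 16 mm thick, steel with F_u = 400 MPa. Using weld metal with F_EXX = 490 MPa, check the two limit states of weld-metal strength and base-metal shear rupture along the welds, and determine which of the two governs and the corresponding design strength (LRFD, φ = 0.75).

φR_n ≈ 1030 kN (weld metal governs)

t_e = 0.707 × 10 = 7.07 mm; L = 660 mm.
Weld metal: φR_n = 0.75 × 0.6 × 490 × 7.07 × 660 × 10⁻³ = 1029 kN.
Base metal (shear rupture): φR_n = 0.75 × 0.6 × 400 × 16 × 660 × 10⁻³ = 1901 kN.
Governing: weld metal.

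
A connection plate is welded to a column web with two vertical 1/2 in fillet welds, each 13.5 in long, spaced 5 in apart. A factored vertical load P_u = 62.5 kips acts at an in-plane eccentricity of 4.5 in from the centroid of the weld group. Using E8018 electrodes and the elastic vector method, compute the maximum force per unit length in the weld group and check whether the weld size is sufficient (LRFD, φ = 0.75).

E80XX → F_EXX = 80 ksi.
Total weld length L_w = 27 in. Treat welds as unit-width lines.
Polar moment about centroid: J = 2[d³/12 + d(b/2)²] = 2[13.5³/12 + 13.5×2.5²] = 578.8 in³.
Direct shear f_v = P/L_w = 62.5 / 27 = 2.315 kip/in (vertical).
Torsion M = P·e = 62.5 × 4.5 = 281.25 kip·in.
Critical point at (x, y) = (2.5, 6.75) from centroid. f_tx = M·y/J = 3.28 kip/in; f_ty = M·x/J = 1.215 kip/in.
Resultant f_max = √[f_tx² + (f_v + f_ty)²] = √[3.28² + (2.315 + 1.215)²] = 4.818 kip/in.
Capacity per unit length: φr_n = 0.75 × 0.6 × 80 × (0.707 × 0.5) = 12.73 kip/in.
4.818 ≤ 12.73 → adequate.

f_max ≈ 4.82 kip/in; adequate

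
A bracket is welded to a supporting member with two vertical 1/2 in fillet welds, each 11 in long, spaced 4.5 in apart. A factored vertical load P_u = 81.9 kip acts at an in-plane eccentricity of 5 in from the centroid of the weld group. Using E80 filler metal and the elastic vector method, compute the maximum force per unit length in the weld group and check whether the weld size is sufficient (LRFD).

f_max ≈ 9.37 kip/in; adequate

E80XX → F_EXX = 80 ksi.
Total weld length L_w = 22 in. Treat welds as unit-width lines.
Polar moment about centroid: J = 2[d³/12 + d(b/2)²] = 2[11³/12 + 11×2.25²] = 333.2 in³.
Direct shear f_v = P/L_w = 81.9 / 22 = 3.723 kip/in (vertical).
Torsion M = P·e = 81.9 × 5 = 409.5 kip·in.
Critical point at (x, y) = (2.25, 5.5) from centroid. f_tx = M·y/J = 6.759 kip/in; f_ty = M·x/J = 2.765 kip/in.
Resultant f_max = √[f_tx² + (f_v + f_ty)²] = √[6.759² + (3.723 + 2.765)²] = 9.369 kip/in.
Capacity per unit length: φr_n = 0.75 × 0.6 × 80 × (0.707 × 0.5) = 12.73 kip/in.
9.369 ≤ 12.73 → adequate.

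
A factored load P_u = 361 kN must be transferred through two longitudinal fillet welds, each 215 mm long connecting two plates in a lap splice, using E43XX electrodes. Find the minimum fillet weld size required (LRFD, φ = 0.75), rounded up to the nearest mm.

E43XX → F_EXX = 430 MPa.
Total weld length L = 430 mm.
Required throat t_e = P_u / (φ × 0.6 F_EXX × L) = 361 / (0.75 × 0.6 × 430 × 430 × 10⁻³) = 4.339 mm.
Required leg w = t_e / 0.707 = 6.137 mm → use 7 mm.

w = 7 mm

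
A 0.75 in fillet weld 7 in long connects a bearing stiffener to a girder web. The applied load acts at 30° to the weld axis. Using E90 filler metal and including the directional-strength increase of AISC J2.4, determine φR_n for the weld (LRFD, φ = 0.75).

φR_n ≈ 177 kips

E90XX → F_EXX = 90 ksi.
t_e = 0.707 × 0.75 = 0.5302 in; A_we = 0.5302 × 7 = 3.712 in².
Directional factor: 1.0 + 0.5 sin^1.5(30°) = 1.177.
F_nw = 0.6 × 90 × 1.177 = 63.55 ksi.
φR_n = 0.75 × 63.55 × 3.712 = 176.9 kips.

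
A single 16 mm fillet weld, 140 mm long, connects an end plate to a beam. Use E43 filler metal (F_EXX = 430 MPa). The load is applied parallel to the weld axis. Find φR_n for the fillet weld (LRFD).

Effective throat t_e = 0.707 × 16 = 11.31 mm.
Total length L = 140 mm; A_we = 11.31 × 140 = 1584 mm².
F_nw = 0.6 F_EXX = 0.6 × 430 = 258 MPa.
φR_n = 0.75 × 258 × 1584 × 10⁻³ = 306.4 kN.

φR_n ≈ 306 kN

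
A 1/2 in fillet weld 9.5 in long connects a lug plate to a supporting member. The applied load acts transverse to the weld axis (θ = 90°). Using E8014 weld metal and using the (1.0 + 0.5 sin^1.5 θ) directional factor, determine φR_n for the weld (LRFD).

φR_n ≈ 181 kips

E80XX → F_EXX = 80 ksi.
t_e = 0.707 × 0.5 = 0.3535 in; A_we = 0.3535 × 9.5 = 3.358 in².
Directional factor: 1.0 + 0.5 sin^1.5(90°) = 1.5.
F_nw = 0.6 × 80 × 1.5 = 72 ksi.
φR_n = 0.75 × 72 × 3.358 = 181.3 kips.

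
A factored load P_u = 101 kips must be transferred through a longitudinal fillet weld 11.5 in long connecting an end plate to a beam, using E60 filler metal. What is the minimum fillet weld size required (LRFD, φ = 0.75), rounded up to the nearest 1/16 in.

w = 1/2 in

E60XX → F_EXX = 60 ksi.
Total weld length L = 11.5 in.
Required throat t_e = P_u / (φ × 0.6 F_EXX × L) = 101 / (0.75 × 0.6 × 60 × 11.5) = 0.3253 in.
Required leg w = t_e / 0.707 = 0.4601 in → use 1/2 in.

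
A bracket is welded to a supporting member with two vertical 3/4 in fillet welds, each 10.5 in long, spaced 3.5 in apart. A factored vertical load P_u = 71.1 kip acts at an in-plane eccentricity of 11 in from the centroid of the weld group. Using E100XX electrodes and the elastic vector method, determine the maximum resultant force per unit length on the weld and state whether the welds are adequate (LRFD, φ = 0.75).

f_max ≈ 18.2 kip/in; adequate

E100XX → F_EXX = 100 ksi.
Total weld length L_w = 21 in. Treat welds as unit-width lines.
Polar moment about centroid: J = 2[d³/12 + d(b/2)²] = 2[10.5³/12 + 10.5×1.75²] = 257.2 in³.
Direct shear f_v = P/L_w = 71.1 / 21 = 3.386 kip/in (vertical).
Torsion M = P·e = 71.1 × 11 = 782.1 kip·in.
Critical point at (x, y) = (1.75, 5.25) from centroid. f_tx = M·y/J = 15.96 kip/in; f_ty = M·x/J = 5.32 kip/in.
Resultant f_max = √[f_tx² + (f_v + f_ty)²] = √[15.96² + (3.386 + 5.32)²] = 18.18 kip/in.
Capacity per unit length: φr_n = 0.75 × 0.6 × 100 × (0.707 × 0.75) = 23.86 kip/in.
18.18 ≤ 23.86 → adequate.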